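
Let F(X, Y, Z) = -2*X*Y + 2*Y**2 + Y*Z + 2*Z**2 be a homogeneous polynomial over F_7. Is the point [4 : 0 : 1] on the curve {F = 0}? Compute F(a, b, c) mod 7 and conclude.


F(4,0,1) ≡ 2 (mod 7); P is NOT on the curve.

Evaluate F(4, 0, 1) term-by-term (mod 7).
  -2*X*Y ↦ -2·4·0·1 = 0
  2*Y**2 ↦ 2·1·0·1 = 0
  Y*Z ↦ 1·1·0·1 = 0
  2*Z**2 ↦ 2·1·1·1 = 2
Sum: F(4, 0, 1) = (0) + (0) + (0) + (2) = 2.
Reducing mod 7: 2 ≡ 2 (mod 7).
Since F(a, b, c) ≡ 2 ≠ 0 (mod 7), P does NOT lie on the curve.


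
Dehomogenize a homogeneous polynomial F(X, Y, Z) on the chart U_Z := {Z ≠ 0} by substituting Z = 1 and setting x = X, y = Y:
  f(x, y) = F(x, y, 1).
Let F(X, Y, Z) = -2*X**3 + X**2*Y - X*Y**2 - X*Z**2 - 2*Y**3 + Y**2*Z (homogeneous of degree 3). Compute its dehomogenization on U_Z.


f(x, y) = -2*x**3 + x**2*y - x*y**2 - x - 2*y**3 + y**2

On U_Z we set Z = 1. Each monomial c·X^i·Y^j·Z^k in F becomes c·x^i·y^j·1^k = c·x^i·y^j.
Substituting Z = 1: F(X, Y, 1) = -2*x**3 + x**2*y - x*y**2 - x - 2*y**3 + y**2.
Note: deg(f) ≤ deg(F) = 3; strict inequality happens when F is divisible by Z (lost terms).


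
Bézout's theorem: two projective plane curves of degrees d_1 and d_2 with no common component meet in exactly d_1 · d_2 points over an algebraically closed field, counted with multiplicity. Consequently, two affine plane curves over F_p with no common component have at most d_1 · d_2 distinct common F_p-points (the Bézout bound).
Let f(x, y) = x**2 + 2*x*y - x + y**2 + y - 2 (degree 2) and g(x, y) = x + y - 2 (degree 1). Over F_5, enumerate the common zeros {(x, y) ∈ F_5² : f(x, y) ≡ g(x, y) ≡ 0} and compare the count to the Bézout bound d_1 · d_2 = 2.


Common zeros: {(2, 0)}; count = 1; Bézout bound = 2.

deg(f) = 2, deg(g) = 1, so Bézout bound = 2.
Scan x ∈ F_5. For each x, list the y ∈ F_5 with f(x, y) ≡ 0 and those with g(x, y) ≡ 0 (mod 5); the common zeros in that column are the intersection.
  x = 0: f ≡ 0 at y ∈ {1, 3}; g ≡ 0 at y ∈ {2}; common: ∅.
  x = 1: f ≡ 0 at y ∈ ∅; g ≡ 0 at y ∈ {1}; common: ∅.
  x = 2: f ≡ 0 at y ∈ {0}; g ≡ 0 at y ∈ {0}; common: {0}.
  x = 3: f ≡ 0 at y ∈ ∅; g ≡ 0 at y ∈ {4}; common: ∅.
  x = 4: f ≡ 0 at y ∈ {0, 1}; g ≡ 0 at y ∈ {3}; common: ∅.
Collecting: common zeros = {(2, 0)}, so the count is 1.
Comparison with the Bézout bound: 1 ≤ 2 = deg(f)·deg(g), as expected for curves with no common component (the affine F_5-count falls short of the bound because intersections may lie at infinity, over extension fields, or carry multiplicity).


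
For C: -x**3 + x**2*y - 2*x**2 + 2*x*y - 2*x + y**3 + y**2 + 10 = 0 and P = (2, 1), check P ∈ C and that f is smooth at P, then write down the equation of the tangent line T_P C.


Tangent line at P: -16*x + 13*y + 19 = 0.

Step 1: f(2, 1) = 0, so P lies on C.
Step 2: partial derivatives
  f_x(x, y) = -3*x**2 + 2*x*y - 4*x + 2*y - 2, f_y(x, y) = x**2 + 2*x + 3*y**2 + 2*y.
  f_x(P) = -16, f_y(P) = 13 (gradient nonzero, so P is smooth).
Step 3: tangent line at P: -16·(x − 2) + 13·(y − 1) = 0.
Expanding: -16*x + 13*y + 19 = 0.


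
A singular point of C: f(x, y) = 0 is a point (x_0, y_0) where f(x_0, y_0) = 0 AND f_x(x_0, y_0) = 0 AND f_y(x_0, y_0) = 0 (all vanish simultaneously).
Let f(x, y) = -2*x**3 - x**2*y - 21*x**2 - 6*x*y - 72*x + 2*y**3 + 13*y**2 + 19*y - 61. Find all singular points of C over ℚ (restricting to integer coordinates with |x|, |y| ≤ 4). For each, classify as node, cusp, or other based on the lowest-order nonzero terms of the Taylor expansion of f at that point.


Singular points: {(-3, -2)}; classification: node.

Compute partial derivatives:
  f_x = -6*x**2 - 2*x*y - 42*x - 6*y - 72.
  f_y = -x**2 - 6*x + 6*y**2 + 26*y + 19.
Scan x_0 ∈ {−4, ..., 4}. For each x_0, f_y(x_0, y) is a polynomial in y; find its integer roots y ∈ {−4, ..., 4}, then test f_x and f at those candidates.
  x = -4: f_y(-4, y) = 6*y**2 + 26*y + 27; no integer root y with |y| ≤ 4.
  x = -3: f_y(-3, y) = 6*y**2 + 26*y + 28; vanishes at y ∈ {-2}. (-3, -2): f_x = 0, f = 0 — SINGULAR.
  x = -2: f_y(-2, y) = 6*y**2 + 26*y + 27; no integer root y with |y| ≤ 4.
  x = -1: f_y(-1, y) = 6*y**2 + 26*y + 24; vanishes at y ∈ {-3}. (-1, -3): f_x = -24 ≠ 0.
  x = 0: f_y(0, y) = 6*y**2 + 26*y + 19; no integer root y with |y| ≤ 4.
  x = 1: f_y(1, y) = 6*y**2 + 26*y + 12; no integer root y with |y| ≤ 4.
  x = 2: f_y(2, y) = 6*y**2 + 26*y + 3; no integer root y with |y| ≤ 4.
  x = 3: f_y(3, y) = 6*y**2 + 26*y - 8; no integer root y with |y| ≤ 4.
  x = 4: f_y(4, y) = 6*y**2 + 26*y - 21; no integer root y with |y| ≤ 4.
Only singular point on the grid: (-3, -2).
Classify: substitute x = -3 + u, y = -2 + v and expand: f = -2*u**3 - u**2*v - u**2 + 2*v**3 + v**2.
No constant or linear terms (consistent with a singular point). Quadratic part: -u**2 + v**2. Cubic part: -2*u**3 - u**2*v + 2*v**3.
The quadratic part v**2 - u**2 = (v − u)(v + u) splits into two distinct linear factors, so there are two distinct tangent lines y − -2 = ±(x − -3) — this is a node (ordinary double point).
Classification: node.


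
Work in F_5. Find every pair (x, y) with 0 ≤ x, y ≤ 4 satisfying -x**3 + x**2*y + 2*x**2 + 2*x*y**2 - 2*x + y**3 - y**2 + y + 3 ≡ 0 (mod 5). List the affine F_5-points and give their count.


Affine F_5-points: {(0, 4), (1, 4), (3, 3)}; count = 3.

For each of the 25 pairs (x, y) ∈ F_5², evaluate f(x, y) mod 5. Record the zeros.
  x = 0: [0↦3, 1↦4, 2↦4, 3↦4, 4↦0]  zeros at y ∈ {4}
  x = 1: [0↦2, 1↦1, 2↦3, 3↦4, 4↦0]  zeros at y ∈ {4}
  x = 2: [0↦4, 1↦3, 2↦4, 3↦3, 4↦1]  zeros at y ∈ ∅
  x = 3: [0↦3, 1↦4, 2↦1, 3↦0, 4↦2]  zeros at y ∈ {3}
  x = 4: [0↦3, 1↦3, 2↦3, 3↦4, 4↦2]  zeros at y ∈ ∅
Collecting zeros: affine points = {(0, 4), (1, 4), (3, 3)}.
Total count |C(F_5)_aff| = 3.


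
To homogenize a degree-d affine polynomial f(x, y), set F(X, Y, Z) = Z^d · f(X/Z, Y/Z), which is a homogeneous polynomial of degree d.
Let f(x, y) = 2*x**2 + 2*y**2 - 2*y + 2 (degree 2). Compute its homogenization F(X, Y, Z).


F(X, Y, Z) = 2*X**2 + 2*Y**2 - 2*Y*Z + 2*Z**2

deg(f) = 2.
Substitute x = X/Z, y = Y/Z into f, then multiply by Z^2.
  monomial 2·x^2·y^0 ↦ 2·X^2·Y^0·Z^0.
  monomial 2·x^0·y^2 ↦ 2·X^0·Y^2·Z^0.
  monomial -2·x^0·y^1 ↦ -2·X^0·Y^1·Z^1.
  monomial 2·x^0·y^0 ↦ 2·X^0·Y^0·Z^2.
Collecting: F(X, Y, Z) = 2*X**2 + 2*Y**2 - 2*Y*Z + 2*Z**2.


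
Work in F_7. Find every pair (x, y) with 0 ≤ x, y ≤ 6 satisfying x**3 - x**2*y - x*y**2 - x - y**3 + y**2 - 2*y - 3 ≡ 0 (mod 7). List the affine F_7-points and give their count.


Affine F_7-points: {(1, 1), (2, 2), (3, 0), (3, 1), (3, 4), (4, 1), (5, 4), (6, 3)}; count = 8.

For each of the 49 pairs (x, y) ∈ F_7², evaluate f(x, y) mod 7. Record the zeros.
  x = 0: [0↦4, 1↦2, 2↦3, 3↦1, 4↦4, 5↦6, 6↦1]  zeros at y ∈ ∅
  x = 1: [0↦4, 1↦0, 2↦4, 3↦3, 4↦5, 5↦4, 6↦1]  zeros at y ∈ {1}
  x = 2: [0↦3, 1↦2, 2↦0, 3↦5, 4↦4, 5↦5, 6↦2]  zeros at y ∈ {2}
  x = 3: [0↦0, 1↦0, 2↦4, 3↦6, 4↦0, 5↦1, 6↦3]  zeros at y ∈ {0, 1, 4}
  x = 4: [0↦1, 1↦0, 2↦1, 3↦5, 4↦6, 5↦5, 6↦3]  zeros at y ∈ {1}
  x = 5: [0↦5, 1↦1, 2↦4, 3↦1, 4↦0, 5↦2, 6↦1]  zeros at y ∈ {4}
  x = 6: [0↦4, 1↦2, 2↦5, 3↦0, 4↦2, 5↦5, 6↦3]  zeros at y ∈ {3}
Collecting zeros: affine points = {(1, 1), (2, 2), (3, 0), (3, 1), (3, 4), (4, 1), (5, 4), (6, 3)}.
Total count |C(F_7)_aff| = 8.


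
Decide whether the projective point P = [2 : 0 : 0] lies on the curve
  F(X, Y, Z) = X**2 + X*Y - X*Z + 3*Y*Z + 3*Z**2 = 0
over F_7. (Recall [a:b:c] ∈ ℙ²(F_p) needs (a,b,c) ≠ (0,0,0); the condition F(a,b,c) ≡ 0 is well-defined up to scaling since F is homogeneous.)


F(2,0,0) ≡ 4 (mod 7); P is NOT on the curve.

Evaluate F(2, 0, 0) term-by-term (mod 7).
  X**2 ↦ 1·4·1·1 = 4
  X*Y ↦ 1·2·0·1 = 0
  -X*Z ↦ -1·2·1·0 = 0
  3*Y*Z ↦ 3·1·0·0 = 0
  3*Z**2 ↦ 3·1·1·0 = 0
Sum: F(2, 0, 0) = (4) + (0) + (0) + (0) + (0) = 4.
Reducing mod 7: 4 ≡ 4 (mod 7).
Since F(a, b, c) ≡ 4 ≠ 0 (mod 7), P does NOT lie on the curve.


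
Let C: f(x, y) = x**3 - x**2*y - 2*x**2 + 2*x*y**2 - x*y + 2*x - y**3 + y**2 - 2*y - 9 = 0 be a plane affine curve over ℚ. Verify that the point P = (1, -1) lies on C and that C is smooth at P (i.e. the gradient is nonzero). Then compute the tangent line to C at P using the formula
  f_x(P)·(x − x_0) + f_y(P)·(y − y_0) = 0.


Tangent line at P: 6*x - 13*y - 19 = 0.

Step 1: f(1, -1) = 0, so P lies on C.
Step 2: partial derivatives
  f_x(x, y) = 3*x**2 - 2*x*y - 4*x + 2*y**2 - y + 2, f_y(x, y) = -x**2 + 4*x*y - x - 3*y**2 + 2*y - 2.
  f_x(P) = 6, f_y(P) = -13 (gradient nonzero, so P is smooth).
Step 3: tangent line at P: 6·(x − 1) + -13·(y − -1) = 0.
Expanding: 6*x - 13*y - 19 = 0.


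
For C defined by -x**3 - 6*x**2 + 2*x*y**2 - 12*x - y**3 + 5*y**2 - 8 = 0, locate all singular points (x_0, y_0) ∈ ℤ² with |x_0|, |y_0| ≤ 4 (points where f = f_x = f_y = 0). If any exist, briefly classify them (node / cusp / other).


Singular points: {(-2, 0)}; classification: cusp.

Compute partial derivatives:
  f_x = -3*x**2 - 12*x + 2*y**2 - 12.
  f_y = 4*x*y - 3*y**2 + 10*y.
Scan x_0 ∈ {−4, ..., 4}. For each x_0, f_y(x_0, y) is a polynomial in y; find its integer roots y ∈ {−4, ..., 4}, then test f_x and f at those candidates.
  x = -4: f_y(-4, y) = -3*y**2 - 6*y; vanishes at y ∈ {-2, 0}. (-4, -2): f_x = -4 ≠ 0; (-4, 0): f_x = -12 ≠ 0.
  x = -3: f_y(-3, y) = -3*y**2 - 2*y; vanishes at y ∈ {0}. (-3, 0): f_x = -3 ≠ 0.
  x = -2: f_y(-2, y) = -3*y**2 + 2*y; vanishes at y ∈ {0}. (-2, 0): f_x = 0, f = 0 — SINGULAR.
  x = -1: f_y(-1, y) = -3*y**2 + 6*y; vanishes at y ∈ {0, 2}. (-1, 0): f_x = -3 ≠ 0; (-1, 2): f_x = 5 ≠ 0.
  x = 0: f_y(0, y) = -3*y**2 + 10*y; vanishes at y ∈ {0}. (0, 0): f_x = -12 ≠ 0.
  x = 1: f_y(1, y) = -3*y**2 + 14*y; vanishes at y ∈ {0}. (1, 0): f_x = -27 ≠ 0.
  x = 2: f_y(2, y) = -3*y**2 + 18*y; vanishes at y ∈ {0}. (2, 0): f_x = -48 ≠ 0.
  x = 3: f_y(3, y) = -3*y**2 + 22*y; vanishes at y ∈ {0}. (3, 0): f_x = -75 ≠ 0.
  x = 4: f_y(4, y) = -3*y**2 + 26*y; vanishes at y ∈ {0}. (4, 0): f_x = -108 ≠ 0.
Only singular point on the grid: (-2, 0).
Classify: substitute x = -2 + u, y = 0 + v and expand: f = -u**3 + 2*u*v**2 - v**3 + v**2.
No constant or linear terms (consistent with a singular point). Quadratic part: v**2. Cubic part: -u**3 + 2*u*v**2 - v**3.
The quadratic part v**2 is a perfect square, so there is a single (double) tangent line v = 0, i.e. y = 0. Restricting the cubic part to that line (v = 0) leaves -u**3 ≠ 0, so f is not divisible by v and the branch is v² ≈ u**3 to lowest order — this is a cusp.
Classification: cusp.


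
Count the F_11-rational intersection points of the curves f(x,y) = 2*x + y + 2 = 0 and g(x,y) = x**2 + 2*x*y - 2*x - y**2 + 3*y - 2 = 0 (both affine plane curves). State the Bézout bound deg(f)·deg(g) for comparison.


Common zeros: {(7, 6), (9, 2)}; count = 2; Bézout bound = 2.

deg(f) = 1, deg(g) = 2, so Bézout bound = 2.
Scan x ∈ F_11. For each x, list the y ∈ F_11 with f(x, y) ≡ 0 and those with g(x, y) ≡ 0 (mod 11); the common zeros in that column are the intersection.
  x = 0: f ≡ 0 at y ∈ {9}; g ≡ 0 at y ∈ {1, 2}; common: ∅.
  x = 1: f ≡ 0 at y ∈ {7}; g ≡ 0 at y ∈ ∅; common: ∅.
  x = 2: f ≡ 0 at y ∈ {5}; g ≡ 0 at y ∈ ∅; common: ∅.
  x = 3: f ≡ 0 at y ∈ {3}; g ≡ 0 at y ∈ ∅; common: ∅.
  x = 4: f ≡ 0 at y ∈ {1}; g ≡ 0 at y ∈ ∅; common: ∅.
  x = 5: f ≡ 0 at y ∈ {10}; g ≡ 0 at y ∈ {6, 7}; common: ∅.
  x = 6: f ≡ 0 at y ∈ {8}; g ≡ 0 at y ∈ {0, 4}; common: ∅.
  x = 7: f ≡ 0 at y ∈ {6}; g ≡ 0 at y ∈ {0, 6}; common: {6}.
  x = 8: f ≡ 0 at y ∈ {4}; g ≡ 0 at y ∈ ∅; common: ∅.
  x = 9: f ≡ 0 at y ∈ {2}; g ≡ 0 at y ∈ {2, 8}; common: {2}.
  x = 10: f ≡ 0 at y ∈ {0}; g ≡ 0 at y ∈ {4, 8}; common: ∅.
Collecting: common zeros = {(7, 6), (9, 2)}, so the count is 2.
Comparison with the Bézout bound: 2 ≤ 2 = deg(f)·deg(g), as expected for curves with no common component (the bound is attained).


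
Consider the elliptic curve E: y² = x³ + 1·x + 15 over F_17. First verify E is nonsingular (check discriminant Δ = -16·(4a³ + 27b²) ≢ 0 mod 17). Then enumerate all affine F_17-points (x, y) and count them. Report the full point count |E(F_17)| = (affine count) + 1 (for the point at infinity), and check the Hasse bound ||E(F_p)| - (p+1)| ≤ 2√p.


Affine points = {(0, 7), (0, 10), (1, 0), (2, 5), (2, 12), (4, 7), (4, 10), (5, 3), (5, 14), (6, 4), (6, 13), (7, 5), (7, 12), (8, 5), (8, 12), (12, 2), (12, 15), (13, 7), (13, 10), (14, 6), (14, 11), (16, 8), (16, 9)}; affine count = 23; |E(F_17)| = 24.

Discriminant check: Δ ∝ 4a³ + 27b² = 4·1³ + 27·15² = 4·1 + 27·225 ≡ 10 (mod 17). Nonzero ⇒ E is nonsingular.
For each x ∈ F_17, compute rhs = x³ + 1·x + 15 mod 17, then count y ∈ F_17 with y² ≡ rhs.
  x = 0: rhs = 15, matching y values: 7, 10 (2 points).
  x = 1: rhs = 0, matching y values: 0 (1 points).
  x = 2: rhs = 8, matching y values: 5, 12 (2 points).
  x = 3: rhs = 11, matching y values: none (0 points).
  x = 4: rhs = 15, matching y values: 7, 10 (2 points).
  x = 5: rhs = 9, matching y values: 3, 14 (2 points).
  x = 6: rhs = 16, matching y values: 4, 13 (2 points).
  x = 7: rhs = 8, matching y values: 5, 12 (2 points).
  x = 8: rhs = 8, matching y values: 5, 12 (2 points).
  x = 9: rhs = 5, matching y values: none (0 points).
  x = 10: rhs = 5, matching y values: none (0 points).
  x = 11: rhs = 14, matching y values: none (0 points).
  x = 12: rhs = 4, matching y values: 2, 15 (2 points).
  x = 13: rhs = 15, matching y values: 7, 10 (2 points).
  x = 14: rhs = 2, matching y values: 6, 11 (2 points).
  x = 15: rhs = 5, matching y values: none (0 points).
  x = 16: rhs = 13, matching y values: 8, 9 (2 points).
Total affine count: 23.
Full point count |E(F_17)| = 23 + 1 = 24.
Hasse bound: |24 − (17+1)| = |6| = 6 ≤ 2√17 ≈ 8.2462 ✓.


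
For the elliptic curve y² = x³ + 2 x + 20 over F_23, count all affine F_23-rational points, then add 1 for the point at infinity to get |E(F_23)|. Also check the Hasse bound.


Affine points = {(1, 0), (2, 3), (2, 20), (4, 0), (6, 8), (6, 15), (7, 3), (7, 20), (9, 10), (9, 13), (11, 4), (11, 19), (12, 1), (12, 22), (13, 9), (13, 14), (14, 3), (14, 20), (16, 10), (16, 13), (18, 0), (21, 10), (21, 13)}; affine count = 23; |E(F_23)| = 24.

Discriminant check: Δ ∝ 4a³ + 27b² = 4·2³ + 27·20² = 4·8 + 27·400 ≡ 22 (mod 23). Nonzero ⇒ E is nonsingular.
For each x ∈ F_23, compute rhs = x³ + 2·x + 20 mod 23, then count y ∈ F_23 with y² ≡ rhs.
  x = 0: rhs = 20, matching y values: none (0 points).
  x = 1: rhs = 0, matching y values: 0 (1 points).
  x = 2: rhs = 9, matching y values: 3, 20 (2 points).
  x = 3: rhs = 7, matching y values: none (0 points).
  x = 4: rhs = 0, matching y values: 0 (1 points).
  x = 5: rhs = 17, matching y values: none (0 points).
  x = 6: rhs = 18, matching y values: 8, 15 (2 points).
  x = 7: rhs = 9, matching y values: 3, 20 (2 points).
  x = 8: rhs = 19, matching y values: none (0 points).
  x = 9: rhs = 8, matching y values: 10, 13 (2 points).
  x = 10: rhs = 5, matching y values: none (0 points).
  x = 11: rhs = 16, matching y values: 4, 19 (2 points).
  x = 12: rhs = 1, matching y values: 1, 22 (2 points).
  x = 13: rhs = 12, matching y values: 9, 14 (2 points).
  x = 14: rhs = 9, matching y values: 3, 20 (2 points).
  x = 15: rhs = 21, matching y values: none (0 points).
  x = 16: rhs = 8, matching y values: 10, 13 (2 points).
  x = 17: rhs = 22, matching y values: none (0 points).
  x = 18: rhs = 0, matching y values: 0 (1 points).
  x = 19: rhs = 17, matching y values: none (0 points).
  x = 20: rhs = 10, matching y values: none (0 points).
  x = 21: rhs = 8, matching y values: 10, 13 (2 points).
  x = 22: rhs = 17, matching y values: none (0 points).
Total affine count: 23.
Full point count |E(F_23)| = 23 + 1 = 24.
Hasse bound: |24 − (23+1)| = |0| = 0 ≤ 2√23 ≈ 9.5917 ✓.


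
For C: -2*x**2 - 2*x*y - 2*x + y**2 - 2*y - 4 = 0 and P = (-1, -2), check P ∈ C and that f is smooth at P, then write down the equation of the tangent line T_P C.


Tangent line at P: 6*x - 4*y - 2 = 0.

Step 1: f(-1, -2) = 0, so P lies on C.
Step 2: partial derivatives
  f_x(x, y) = -4*x - 2*y - 2, f_y(x, y) = -2*x + 2*y - 2.
  f_x(P) = 6, f_y(P) = -4 (gradient nonzero, so P is smooth).
Step 3: tangent line at P: 6·(x − -1) + -4·(y − -2) = 0.
Expanding: 6*x - 4*y - 2 = 0.


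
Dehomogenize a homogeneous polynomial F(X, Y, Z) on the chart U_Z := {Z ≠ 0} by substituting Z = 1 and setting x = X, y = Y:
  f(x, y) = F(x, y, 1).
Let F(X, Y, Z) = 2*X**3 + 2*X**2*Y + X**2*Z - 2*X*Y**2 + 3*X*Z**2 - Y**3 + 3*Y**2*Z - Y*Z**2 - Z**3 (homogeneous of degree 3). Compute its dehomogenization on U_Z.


f(x, y) = 2*x**3 + 2*x**2*y + x**2 - 2*x*y**2 + 3*x - y**3 + 3*y**2 - y - 1

On U_Z we set Z = 1. Each monomial c·X^i·Y^j·Z^k in F becomes c·x^i·y^j·1^k = c·x^i·y^j.
Substituting Z = 1: F(X, Y, 1) = 2*x**3 + 2*x**2*y + x**2 - 2*x*y**2 + 3*x - y**3 + 3*y**2 - y - 1.
Note: deg(f) ≤ deg(F) = 3; strict inequality happens when F is divisible by Z (lost terms).


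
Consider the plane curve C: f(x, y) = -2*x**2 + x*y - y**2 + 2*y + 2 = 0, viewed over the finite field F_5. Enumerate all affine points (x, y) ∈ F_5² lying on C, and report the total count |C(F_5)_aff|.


Affine F_5-points: {(1, 0), (1, 3), (3, 2), (3, 3), (4, 0), (4, 1)}; count = 6.

For each of the 25 pairs (x, y) ∈ F_5², evaluate f(x, y) mod 5. Record the zeros.
  x = 0: [0↦2, 1↦3, 2↦2, 3↦4, 4↦4]  zeros at y ∈ ∅
  x = 1: [0↦0, 1↦2, 2↦2, 3↦0, 4↦1]  zeros at y ∈ {0, 3}
  x = 2: [0↦4, 1↦2, 2↦3, 3↦2, 4↦4]  zeros at y ∈ ∅
  x = 3: [0↦4, 1↦3, 2↦0, 3↦0, 4↦3]  zeros at y ∈ {2, 3}
  x = 4: [0↦0, 1↦0, 2↦3, 3↦4, 4↦3]  zeros at y ∈ {0, 1}
Collecting zeros: affine points = {(1, 0), (1, 3), (3, 2), (3, 3), (4, 0), (4, 1)}.
Total count |C(F_5)_aff| = 6.


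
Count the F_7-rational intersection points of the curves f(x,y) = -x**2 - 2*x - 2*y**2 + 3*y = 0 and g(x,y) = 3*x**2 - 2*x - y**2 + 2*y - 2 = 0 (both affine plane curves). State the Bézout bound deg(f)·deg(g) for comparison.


Common zeros: {(2, 1), (5, 0)}; count = 2; Bézout bound = 4.

deg(f) = 2, deg(g) = 2, so Bézout bound = 4.
Scan x ∈ F_7. For each x, list the y ∈ F_7 with f(x, y) ≡ 0 and those with g(x, y) ≡ 0 (mod 7); the common zeros in that column are the intersection.
  x = 0: f ≡ 0 at y ∈ {0, 5}; g ≡ 0 at y ∈ ∅; common: ∅.
  x = 1: f ≡ 0 at y ∈ ∅; g ≡ 0 at y ∈ {1}; common: ∅.
  x = 2: f ≡ 0 at y ∈ {1, 4}; g ≡ 0 at y ∈ {1}; common: {1}.
  x = 3: f ≡ 0 at y ∈ {1, 4}; g ≡ 0 at y ∈ ∅; common: ∅.
  x = 4: f ≡ 0 at y ∈ ∅; g ≡ 0 at y ∈ {3, 6}; common: ∅.
  x = 5: f ≡ 0 at y ∈ {0, 5}; g ≡ 0 at y ∈ {0, 2}; common: {0}.
  x = 6: f ≡ 0 at y ∈ ∅; g ≡ 0 at y ∈ {3, 6}; common: ∅.
Collecting: common zeros = {(2, 1), (5, 0)}, so the count is 2.
Comparison with the Bézout bound: 2 ≤ 4 = deg(f)·deg(g), as expected for curves with no common component (the affine F_7-count falls short of the bound because intersections may lie at infinity, over extension fields, or carry multiplicity).


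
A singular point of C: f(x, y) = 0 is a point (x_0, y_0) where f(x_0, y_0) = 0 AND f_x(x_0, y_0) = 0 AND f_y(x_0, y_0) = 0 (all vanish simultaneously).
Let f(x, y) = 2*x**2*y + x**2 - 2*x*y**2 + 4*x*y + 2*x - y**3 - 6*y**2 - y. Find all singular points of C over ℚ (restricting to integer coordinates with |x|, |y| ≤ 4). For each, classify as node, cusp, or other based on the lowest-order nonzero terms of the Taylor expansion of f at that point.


Singular points: {(-2, -1)}; classification: node.

Compute partial derivatives:
  f_x = 4*x*y + 2*x - 2*y**2 + 4*y + 2.
  f_y = 2*x**2 - 4*x*y + 4*x - 3*y**2 - 12*y - 1.
Scan x_0 ∈ {−4, ..., 4}. For each x_0, f_y(x_0, y) is a polynomial in y; find its integer roots y ∈ {−4, ..., 4}, then test f_x and f at those candidates.
  x = -4: f_y(-4, y) = -3*y**2 + 4*y + 15; vanishes at y ∈ {3}. (-4, 3): f_x = -60 ≠ 0.
  x = -3: f_y(-3, y) = 5 - 3*y**2; no integer root y with |y| ≤ 4.
  x = -2: f_y(-2, y) = -3*y**2 - 4*y - 1; vanishes at y ∈ {-1}. (-2, -1): f_x = 0, f = 0 — SINGULAR.
  x = -1: f_y(-1, y) = -3*y**2 - 8*y - 3; no integer root y with |y| ≤ 4.
  x = 0: f_y(0, y) = -3*y**2 - 12*y - 1; no integer root y with |y| ≤ 4.
  x = 1: f_y(1, y) = -3*y**2 - 16*y + 5; no integer root y with |y| ≤ 4.
  x = 2: f_y(2, y) = -3*y**2 - 20*y + 15; no integer root y with |y| ≤ 4.
  x = 3: f_y(3, y) = -3*y**2 - 24*y + 29; no integer root y with |y| ≤ 4.
  x = 4: f_y(4, y) = -3*y**2 - 28*y + 47; no integer root y with |y| ≤ 4.
Only singular point on the grid: (-2, -1).
Classify: substitute x = -2 + u, y = -1 + v and expand: f = 2*u**2*v - u**2 - 2*u*v**2 - v**3 + v**2.
No constant or linear terms (consistent with a singular point). Quadratic part: -u**2 + v**2. Cubic part: 2*u**2*v - 2*u*v**2 - v**3.
The quadratic part v**2 - u**2 = (v − u)(v + u) splits into two distinct linear factors, so there are two distinct tangent lines y − -1 = ±(x − -2) — this is a node (ordinary double point).
Classification: node.


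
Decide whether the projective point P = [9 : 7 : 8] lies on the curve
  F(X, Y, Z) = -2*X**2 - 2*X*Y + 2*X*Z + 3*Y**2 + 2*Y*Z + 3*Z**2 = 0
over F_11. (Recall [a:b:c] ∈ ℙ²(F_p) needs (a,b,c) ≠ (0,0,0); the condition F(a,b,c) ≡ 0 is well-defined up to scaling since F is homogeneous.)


F(9,7,8) ≡ 10 (mod 11); P is NOT on the curve.

Evaluate F(9, 7, 8) term-by-term (mod 11).
  -2*X**2 ↦ -2·81·1·1 = -162
  -2*X*Y ↦ -2·9·7·1 = -126
  2*X*Z ↦ 2·9·1·8 = 144
  3*Y**2 ↦ 3·1·49·1 = 147
  2*Y*Z ↦ 2·1·7·8 = 112
  3*Z**2 ↦ 3·1·1·64 = 192
Sum: F(9, 7, 8) = (-162) + (-126) + (144) + (147) + (112) + (192) = 307.
Reducing mod 11: 307 ≡ 10 (mod 11).
Since F(a, b, c) ≡ 10 ≠ 0 (mod 11), P does NOT lie on the curve.


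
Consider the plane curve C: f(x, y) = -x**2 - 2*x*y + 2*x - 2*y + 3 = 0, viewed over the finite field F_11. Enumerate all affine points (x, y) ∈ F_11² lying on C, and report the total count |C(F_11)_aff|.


Affine F_11-points: {(0, 7), (1, 1), (2, 6), (3, 0), (4, 5), (5, 10), (6, 4), (7, 9), (8, 3), (9, 8), (10, 0), (10, 1), (10, 2), (10, 3), (10, 4), (10, 5), (10, 6), (10, 7), (10, 8), (10, 9), (10, 10)}; count = 21.

For each of the 121 pairs (x, y) ∈ F_11², evaluate f(x, y) mod 11. Record the zeros.
  x = 0: [0↦3, 1↦1, 2↦10, 3↦8, 4↦6, 5↦4, 6↦2, 7↦0, 8↦9, 9↦7, 10↦5]  zeros at y ∈ {7}
  x = 1: [0↦4, 1↦0, 2↦7, 3↦3, 4↦10, 5↦6, 6↦2, 7↦9, 8↦5, 9↦1, 10↦8]  zeros at y ∈ {1}
  x = 2: [0↦3, 1↦8, 2↦2, 3↦7, 4↦1, 5↦6, 6↦0, 7↦5, 8↦10, 9↦4, 10↦9]  zeros at y ∈ {6}
  x = 3: [0↦0, 1↦3, 2↦6, 3↦9, 4↦1, 5↦4, 6↦7, 7↦10, 8↦2, 9↦5, 10↦8]  zeros at y ∈ {0}
  x = 4: [0↦6, 1↦7, 2↦8, 3↦9, 4↦10, 5↦0, 6↦1, 7↦2, 8↦3, 9↦4, 10↦5]  zeros at y ∈ {5}
  x = 5: [0↦10, 1↦9, 2↦8, 3↦7, 4↦6, 5↦5, 6↦4, 7↦3, 8↦2, 9↦1, 10↦0]  zeros at y ∈ {10}
  x = 6: [0↦1, 1↦9, 2↦6, 3↦3, 4↦0, 5↦8, 6↦5, 7↦2, 8↦10, 9↦7, 10↦4]  zeros at y ∈ {4}
  x = 7: [0↦1, 1↦7, 2↦2, 3↦8, 4↦3, 5↦9, 6↦4, 7↦10, 8↦5, 9↦0, 10↦6]  zeros at y ∈ {9}
  x = 8: [0↦10, 1↦3, 2↦7, 3↦0, 4↦4, 5↦8, 6↦1, 7↦5, 8↦9, 9↦2, 10↦6]  zeros at y ∈ {3}
  x = 9: [0↦6, 1↦8, 2↦10, 3↦1, 4↦3, 5↦5, 6↦7, 7↦9, 8↦0, 9↦2, 10↦4]  zeros at y ∈ {8}
  x = 10: [0↦0, 1↦0, 2↦0, 3↦0, 4↦0, 5↦0, 6↦0, 7↦0, 8↦0, 9↦0, 10↦0]  zeros at y ∈ {0, 1, 2, 3, 4, 5, 6, 7, 8, 9, 10}
Collecting zeros: affine points = {(0, 7), (1, 1), (2, 6), (3, 0), (4, 5), (5, 10), (6, 4), (7, 9), (8, 3), (9, 8), (10, 0), (10, 1), (10, 2), (10, 3), (10, 4), (10, 5), (10, 6), (10, 7), (10, 8), (10, 9), (10, 10)}.
Total count |C(F_11)_aff| = 21.


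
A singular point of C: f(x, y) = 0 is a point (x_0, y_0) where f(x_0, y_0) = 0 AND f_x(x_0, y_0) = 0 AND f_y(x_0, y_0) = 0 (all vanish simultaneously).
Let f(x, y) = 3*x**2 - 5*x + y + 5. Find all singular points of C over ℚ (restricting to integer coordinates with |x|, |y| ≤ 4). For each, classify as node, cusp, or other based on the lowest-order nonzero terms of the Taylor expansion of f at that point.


No singular points in the scanned grid; C is smooth there.

Compute partial derivatives:
  f_x = 6*x - 5.
  f_y = 1.
f_y = 1 is a nonzero constant, so f_y never vanishes: no point (x, y) can satisfy f = f_x = f_y = 0. In particular no (x, y) ∈ {−4, ..., 4}² is singular; the curve is smooth.


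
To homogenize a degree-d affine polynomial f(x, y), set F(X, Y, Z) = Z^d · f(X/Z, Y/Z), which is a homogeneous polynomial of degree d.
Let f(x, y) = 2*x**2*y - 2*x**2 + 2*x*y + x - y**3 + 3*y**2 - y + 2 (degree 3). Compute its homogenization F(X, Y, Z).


F(X, Y, Z) = 2*X**2*Y - 2*X**2*Z + 2*X*Y*Z + X*Z**2 - Y**3 + 3*Y**2*Z - Y*Z**2 + 2*Z**3

deg(f) = 3.
Substitute x = X/Z, y = Y/Z into f, then multiply by Z^3.
  monomial 2·x^2·y^1 ↦ 2·X^2·Y^1·Z^0.
  monomial -2·x^2·y^0 ↦ -2·X^2·Y^0·Z^1.
  monomial 2·x^1·y^1 ↦ 2·X^1·Y^1·Z^1.
  monomial 1·x^1·y^0 ↦ 1·X^1·Y^0·Z^2.
  monomial -1·x^0·y^3 ↦ -1·X^0·Y^3·Z^0.
  monomial 3·x^0·y^2 ↦ 3·X^0·Y^2·Z^1.
  monomial -1·x^0·y^1 ↦ -1·X^0·Y^1·Z^2.
  monomial 2·x^0·y^0 ↦ 2·X^0·Y^0·Z^3.
Collecting: F(X, Y, Z) = 2*X**2*Y - 2*X**2*Z + 2*X*Y*Z + X*Z**2 - Y**3 + 3*Y**2*Z - Y*Z**2 + 2*Z**3.


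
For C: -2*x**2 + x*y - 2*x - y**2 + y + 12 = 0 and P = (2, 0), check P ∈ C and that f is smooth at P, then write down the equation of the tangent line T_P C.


Tangent line at P: -10*x + 3*y + 20 = 0.

Step 1: f(2, 0) = 0, so P lies on C.
Step 2: partial derivatives
  f_x(x, y) = -4*x + y - 2, f_y(x, y) = x - 2*y + 1.
  f_x(P) = -10, f_y(P) = 3 (gradient nonzero, so P is smooth).
Step 3: tangent line at P: -10·(x − 2) + 3·(y − 0) = 0.
Expanding: -10*x + 3*y + 20 = 0.


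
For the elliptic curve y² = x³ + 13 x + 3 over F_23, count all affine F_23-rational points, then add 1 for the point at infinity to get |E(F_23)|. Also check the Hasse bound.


Affine points = {(0, 7), (0, 16), (3, 0), (4, 2), (4, 21), (5, 3), (5, 20), (7, 0), (10, 11), (10, 12), (12, 1), (12, 22), (13, 0), (14, 10), (14, 13), (15, 10), (15, 13), (16, 11), (16, 12), (17, 10), (17, 13), (19, 5), (19, 18), (20, 11), (20, 12), (22, 9), (22, 14)}; affine count = 27; |E(F_23)| = 28.

Discriminant check: Δ ∝ 4a³ + 27b² = 4·13³ + 27·3² = 4·2197 + 27·9 ≡ 15 (mod 23). Nonzero ⇒ E is nonsingular.
For each x ∈ F_23, compute rhs = x³ + 13·x + 3 mod 23, then count y ∈ F_23 with y² ≡ rhs.
  x = 0: rhs = 3, matching y values: 7, 16 (2 points).
  x = 1: rhs = 17, matching y values: none (0 points).
  x = 2: rhs = 14, matching y values: none (0 points).
  x = 3: rhs = 0, matching y values: 0 (1 points).
  x = 4: rhs = 4, matching y values: 2, 21 (2 points).
  x = 5: rhs = 9, matching y values: 3, 20 (2 points).
  x = 6: rhs = 21, matching y values: none (0 points).
  x = 7: rhs = 0, matching y values: 0 (1 points).
  x = 8: rhs = 21, matching y values: none (0 points).
  x = 9: rhs = 21, matching y values: none (0 points).
  x = 10: rhs = 6, matching y values: 11, 12 (2 points).
  x = 11: rhs = 5, matching y values: none (0 points).
  x = 12: rhs = 1, matching y values: 1, 22 (2 points).
  x = 13: rhs = 0, matching y values: 0 (1 points).
  x = 14: rhs = 8, matching y values: 10, 13 (2 points).
  x = 15: rhs = 8, matching y values: 10, 13 (2 points).
  x = 16: rhs = 6, matching y values: 11, 12 (2 points).
  x = 17: rhs = 8, matching y values: 10, 13 (2 points).
  x = 18: rhs = 20, matching y values: none (0 points).
  x = 19: rhs = 2, matching y values: 5, 18 (2 points).
  x = 20: rhs = 6, matching y values: 11, 12 (2 points).
  x = 21: rhs = 15, matching y values: none (0 points).
  x = 22: rhs = 12, matching y values: 9, 14 (2 points).
Total affine count: 27.
Full point count |E(F_23)| = 27 + 1 = 28.
Hasse bound: |28 − (23+1)| = |4| = 4 ≤ 2√23 ≈ 9.5917 ✓.


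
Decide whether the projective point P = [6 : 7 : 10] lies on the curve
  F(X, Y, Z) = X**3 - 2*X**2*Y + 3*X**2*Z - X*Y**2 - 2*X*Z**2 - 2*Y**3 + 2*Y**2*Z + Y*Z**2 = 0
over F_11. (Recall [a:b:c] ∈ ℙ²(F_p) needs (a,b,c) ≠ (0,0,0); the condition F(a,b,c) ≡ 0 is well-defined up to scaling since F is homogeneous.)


F(6,7,10) ≡ 6 (mod 11); P is NOT on the curve.

Evaluate F(6, 7, 10) term-by-term (mod 11).
  X**3 ↦ 1·216·1·1 = 216
  -2*X**2*Y ↦ -2·36·7·1 = -504
  3*X**2*Z ↦ 3·36·1·10 = 1080
  -X*Y**2 ↦ -1·6·49·1 = -294
  -2*X*Z**2 ↦ -2·6·1·100 = -1200
  -2*Y**3 ↦ -2·1·343·1 = -686
  2*Y**2*Z ↦ 2·1·49·10 = 980
  Y*Z**2 ↦ 1·1·7·100 = 700
Sum: F(6, 7, 10) = (216) + (-504) + (1080) + (-294) + (-1200) + (-686) + (980) + (700) = 292.
Reducing mod 11: 292 ≡ 6 (mod 11).
Since F(a, b, c) ≡ 6 ≠ 0 (mod 11), P does NOT lie on the curve.


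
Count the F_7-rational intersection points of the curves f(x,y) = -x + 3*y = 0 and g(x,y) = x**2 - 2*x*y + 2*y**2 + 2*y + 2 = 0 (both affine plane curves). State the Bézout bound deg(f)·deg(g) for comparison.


Common zeros: ∅; count = 0; Bézout bound = 2.

deg(f) = 1, deg(g) = 2, so Bézout bound = 2.
Scan x ∈ F_7. For each x, list the y ∈ F_7 with f(x, y) ≡ 0 and those with g(x, y) ≡ 0 (mod 7); the common zeros in that column are the intersection.
  x = 0: f ≡ 0 at y ∈ {0}; g ≡ 0 at y ∈ {2, 4}; common: ∅.
  x = 1: f ≡ 0 at y ∈ {5}; g ≡ 0 at y ∈ {3, 4}; common: ∅.
  x = 2: f ≡ 0 at y ∈ {3}; g ≡ 0 at y ∈ ∅; common: ∅.
  x = 3: f ≡ 0 at y ∈ {1}; g ≡ 0 at y ∈ ∅; common: ∅.
  x = 4: f ≡ 0 at y ∈ {6}; g ≡ 0 at y ∈ {1, 2}; common: ∅.
  x = 5: f ≡ 0 at y ∈ {4}; g ≡ 0 at y ∈ {1, 3}; common: ∅.
  x = 6: f ≡ 0 at y ∈ {2}; g ≡ 0 at y ∈ ∅; common: ∅.
Collecting: common zeros = ∅, so the count is 0.
Comparison with the Bézout bound: 0 ≤ 2 = deg(f)·deg(g), as expected for curves with no common component (the affine F_7-count falls short of the bound because intersections may lie at infinity, over extension fields, or carry multiplicity).


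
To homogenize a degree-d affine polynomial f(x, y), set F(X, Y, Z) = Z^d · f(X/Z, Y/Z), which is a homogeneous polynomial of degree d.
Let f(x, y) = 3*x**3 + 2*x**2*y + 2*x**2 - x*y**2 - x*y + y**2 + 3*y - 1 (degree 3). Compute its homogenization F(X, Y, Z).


F(X, Y, Z) = 3*X**3 + 2*X**2*Y + 2*X**2*Z - X*Y**2 - X*Y*Z + Y**2*Z + 3*Y*Z**2 - Z**3

deg(f) = 3.
Substitute x = X/Z, y = Y/Z into f, then multiply by Z^3.
  monomial 3·x^3·y^0 ↦ 3·X^3·Y^0·Z^0.
  monomial 2·x^2·y^1 ↦ 2·X^2·Y^1·Z^0.
  monomial 2·x^2·y^0 ↦ 2·X^2·Y^0·Z^1.
  monomial -1·x^1·y^2 ↦ -1·X^1·Y^2·Z^0.
  monomial -1·x^1·y^1 ↦ -1·X^1·Y^1·Z^1.
  monomial 1·x^0·y^2 ↦ 1·X^0·Y^2·Z^1.
  monomial 3·x^0·y^1 ↦ 3·X^0·Y^1·Z^2.
  monomial -1·x^0·y^0 ↦ -1·X^0·Y^0·Z^3.
Collecting: F(X, Y, Z) = 3*X**3 + 2*X**2*Y + 2*X**2*Z - X*Y**2 - X*Y*Z + Y**2*Z + 3*Y*Z**2 - Z**3.


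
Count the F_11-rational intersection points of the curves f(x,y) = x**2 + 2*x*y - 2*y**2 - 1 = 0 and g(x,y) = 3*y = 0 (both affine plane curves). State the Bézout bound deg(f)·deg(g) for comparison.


Common zeros: {(1, 0), (10, 0)}; count = 2; Bézout bound = 2.

deg(f) = 2, deg(g) = 1, so Bézout bound = 2.
Scan x ∈ F_11. For each x, list the y ∈ F_11 with f(x, y) ≡ 0 and those with g(x, y) ≡ 0 (mod 11); the common zeros in that column are the intersection.
  x = 0: f ≡ 0 at y ∈ {4, 7}; g ≡ 0 at y ∈ {0}; common: ∅.
  x = 1: f ≡ 0 at y ∈ {0, 1}; g ≡ 0 at y ∈ {0}; common: {0}.
  x = 2: f ≡ 0 at y ∈ ∅; g ≡ 0 at y ∈ {0}; common: ∅.
  x = 3: f ≡ 0 at y ∈ {4, 10}; g ≡ 0 at y ∈ {0}; common: ∅.
  x = 4: f ≡ 0 at y ∈ ∅; g ≡ 0 at y ∈ {0}; common: ∅.
  x = 5: f ≡ 0 at y ∈ ∅; g ≡ 0 at y ∈ {0}; common: ∅.
  x = 6: f ≡ 0 at y ∈ ∅; g ≡ 0 at y ∈ {0}; common: ∅.
  x = 7: f ≡ 0 at y ∈ ∅; g ≡ 0 at y ∈ {0}; common: ∅.
  x = 8: f ≡ 0 at y ∈ {1, 7}; g ≡ 0 at y ∈ {0}; common: ∅.
  x = 9: f ≡ 0 at y ∈ ∅; g ≡ 0 at y ∈ {0}; common: ∅.
  x = 10: f ≡ 0 at y ∈ {0, 10}; g ≡ 0 at y ∈ {0}; common: {0}.
Collecting: common zeros = {(1, 0), (10, 0)}, so the count is 2.
Comparison with the Bézout bound: 2 ≤ 2 = deg(f)·deg(g), as expected for curves with no common component (the bound is attained).


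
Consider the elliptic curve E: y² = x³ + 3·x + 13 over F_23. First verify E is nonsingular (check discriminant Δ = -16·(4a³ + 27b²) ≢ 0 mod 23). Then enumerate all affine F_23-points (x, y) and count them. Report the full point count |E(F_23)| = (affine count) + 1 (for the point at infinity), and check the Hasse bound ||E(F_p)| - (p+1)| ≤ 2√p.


Affine points = {(0, 6), (0, 17), (2, 2), (2, 21), (3, 7), (3, 16), (7, 3), (7, 20), (10, 10), (10, 13), (12, 11), (12, 12), (13, 8), (13, 15), (14, 4), (14, 19), (15, 11), (15, 12), (17, 3), (17, 20), (19, 11), (19, 12), (20, 0), (22, 3), (22, 20)}; affine count = 25; |E(F_23)| = 26.

Discriminant check: Δ ∝ 4a³ + 27b² = 4·3³ + 27·13² = 4·27 + 27·169 ≡ 2 (mod 23). Nonzero ⇒ E is nonsingular.
For each x ∈ F_23, compute rhs = x³ + 3·x + 13 mod 23, then count y ∈ F_23 with y² ≡ rhs.
  x = 0: rhs = 13, matching y values: 6, 17 (2 points).
  x = 1: rhs = 17, matching y values: none (0 points).
  x = 2: rhs = 4, matching y values: 2, 21 (2 points).
  x = 3: rhs = 3, matching y values: 7, 16 (2 points).
  x = 4: rhs = 20, matching y values: none (0 points).
  x = 5: rhs = 15, matching y values: none (0 points).
  x = 6: rhs = 17, matching y values: none (0 points).
  x = 7: rhs = 9, matching y values: 3, 20 (2 points).
  x = 8: rhs = 20, matching y values: none (0 points).
  x = 9: rhs = 10, matching y values: none (0 points).
  x = 10: rhs = 8, matching y values: 10, 13 (2 points).
  x = 11: rhs = 20, matching y values: none (0 points).
  x = 12: rhs = 6, matching y values: 11, 12 (2 points).
  x = 13: rhs = 18, matching y values: 8, 15 (2 points).
  x = 14: rhs = 16, matching y values: 4, 19 (2 points).
  x = 15: rhs = 6, matching y values: 11, 12 (2 points).
  x = 16: rhs = 17, matching y values: none (0 points).
  x = 17: rhs = 9, matching y values: 3, 20 (2 points).
  x = 18: rhs = 11, matching y values: none (0 points).
  x = 19: rhs = 6, matching y values: 11, 12 (2 points).
  x = 20: rhs = 0, matching y values: 0 (1 points).
  x = 21: rhs = 22, matching y values: none (0 points).
  x = 22: rhs = 9, matching y values: 3, 20 (2 points).
Total affine count: 25.
Full point count |E(F_23)| = 25 + 1 = 26.
Hasse bound: |26 − (23+1)| = |2| = 2 ≤ 2√23 ≈ 9.5917 ✓.


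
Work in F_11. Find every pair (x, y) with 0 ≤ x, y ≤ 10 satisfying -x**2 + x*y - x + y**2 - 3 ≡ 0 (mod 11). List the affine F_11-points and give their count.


Affine F_11-points: {(0, 5), (0, 6), (3, 1), (3, 7), (4, 2), (4, 5), (5, 0), (5, 6), (8, 1), (8, 2)}; count = 10.

For each of the 121 pairs (x, y) ∈ F_11², evaluate f(x, y) mod 11. Record the zeros.
  x = 0: [0↦8, 1↦9, 2↦1, 3↦6, 4↦2, 5↦0, 6↦0, 7↦2, 8↦6, 9↦1, 10↦9]  zeros at y ∈ {5, 6}
  x = 1: [0↦6, 1↦8, 2↦1, 3↦7, 4↦4, 5↦3, 6↦4, 7↦7, 8↦1, 9↦8, 10↦6]  zeros at y ∈ ∅
  x = 2: [0↦2, 1↦5, 2↦10, 3↦6, 4↦4, 5↦4, 6↦6, 7↦10, 8↦5, 9↦2, 10↦1]  zeros at y ∈ ∅
  x = 3: [0↦7, 1↦0, 2↦6, 3↦3, 4↦2, 5↦3, 6↦6, 7↦0, 8↦7, 9↦5, 10↦5]  zeros at y ∈ {1, 7}
  x = 4: [0↦10, 1↦4, 2↦0, 3↦9, 4↦9, 5↦0, 6↦4, 7↦10, 8↦7, 9↦6, 10↦7]  zeros at y ∈ {2, 5}
  x = 5: [0↦0, 1↦6, 2↦3, 3↦2, 4↦3, 5↦6, 6↦0, 7↦7, 8↦5, 9↦5, 10↦7]  zeros at y ∈ {0, 6}
  x = 6: [0↦10, 1↦6, 2↦4, 3↦4, 4↦6, 5↦10, 6↦5, 7↦2, 8↦1, 9↦2, 10↦5]  zeros at y ∈ ∅
  x = 7: [0↦7, 1↦4, 2↦3, 3↦4, 4↦7, 5↦1, 6↦8, 7↦6, 8↦6, 9↦8, 10↦1]  zeros at y ∈ ∅
  x = 8: [0↦2, 1↦0, 2↦0, 3↦2, 4↦6, 5↦1, 6↦9, 7↦8, 8↦9, 9↦1, 10↦6]  zeros at y ∈ {1, 2}
  x = 9: [0↦6, 1↦5, 2↦6, 3↦9, 4↦3, 5↦10, 6↦8, 7↦8, 8↦10, 9↦3, 10↦9]  zeros at y ∈ ∅
  x = 10: [0↦8, 1↦8, 2↦10, 3↦3, 4↦9, 5↦6, 6↦5, 7↦6, 8↦9, 9↦3, 10↦10]  zeros at y ∈ ∅
Collecting zeros: affine points = {(0, 5), (0, 6), (3, 1), (3, 7), (4, 2), (4, 5), (5, 0), (5, 6), (8, 1), (8, 2)}.
Total count |C(F_11)_aff| = 10.


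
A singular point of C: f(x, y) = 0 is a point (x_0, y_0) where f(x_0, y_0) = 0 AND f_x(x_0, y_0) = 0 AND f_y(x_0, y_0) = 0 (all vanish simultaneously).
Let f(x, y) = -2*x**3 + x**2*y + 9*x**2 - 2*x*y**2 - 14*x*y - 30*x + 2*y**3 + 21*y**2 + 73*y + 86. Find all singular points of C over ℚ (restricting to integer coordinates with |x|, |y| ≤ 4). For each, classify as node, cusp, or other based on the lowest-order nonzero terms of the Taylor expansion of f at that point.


Singular points: {(1, -3)}; classification: cusp.

Compute partial derivatives:
  f_x = -6*x**2 + 2*x*y + 18*x - 2*y**2 - 14*y - 30.
  f_y = x**2 - 4*x*y - 14*x + 6*y**2 + 42*y + 73.
Scan x_0 ∈ {−4, ..., 4}. For each x_0, f_y(x_0, y) is a polynomial in y; find its integer roots y ∈ {−4, ..., 4}, then test f_x and f at those candidates.
  x = -4: f_y(-4, y) = 6*y**2 + 58*y + 145; no integer root y with |y| ≤ 4.
  x = -3: f_y(-3, y) = 6*y**2 + 54*y + 124; no integer root y with |y| ≤ 4.
  x = -2: f_y(-2, y) = 6*y**2 + 50*y + 105; no integer root y with |y| ≤ 4.
  x = -1: f_y(-1, y) = 6*y**2 + 46*y + 88; vanishes at y ∈ {-4}. (-1, -4): f_x = -22 ≠ 0.
  x = 0: f_y(0, y) = 6*y**2 + 42*y + 73; no integer root y with |y| ≤ 4.
  x = 1: f_y(1, y) = 6*y**2 + 38*y + 60; vanishes at y ∈ {-3}. (1, -3): f_x = 0, f = 0 — SINGULAR.
  x = 2: f_y(2, y) = 6*y**2 + 34*y + 49; no integer root y with |y| ≤ 4.
  x = 3: f_y(3, y) = 6*y**2 + 30*y + 40; no integer root y with |y| ≤ 4.
  x = 4: f_y(4, y) = 6*y**2 + 26*y + 33; no integer root y with |y| ≤ 4.
Only singular point on the grid: (1, -3).
Classify: substitute x = 1 + u, y = -3 + v and expand: f = -2*u**3 + u**2*v - 2*u*v**2 + 2*v**3 + v**2.
No constant or linear terms (consistent with a singular point). Quadratic part: v**2. Cubic part: -2*u**3 + u**2*v - 2*u*v**2 + 2*v**3.
The quadratic part v**2 is a perfect square, so there is a single (double) tangent line v = 0, i.e. y = -3. Restricting the cubic part to that line (v = 0) leaves -2*u**3 ≠ 0, so f is not divisible by v and the branch is v² ≈ 2*u**3 to lowest order — this is a cusp.
Classification: cusp.


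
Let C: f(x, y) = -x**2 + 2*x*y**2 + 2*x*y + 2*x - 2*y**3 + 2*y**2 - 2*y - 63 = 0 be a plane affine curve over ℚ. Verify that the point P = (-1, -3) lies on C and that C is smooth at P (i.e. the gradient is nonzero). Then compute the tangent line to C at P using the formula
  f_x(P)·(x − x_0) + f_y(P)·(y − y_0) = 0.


Tangent line at P: 16*x - 58*y - 158 = 0.

Step 1: f(-1, -3) = 0, so P lies on C.
Step 2: partial derivatives
  f_x(x, y) = -2*x + 2*y**2 + 2*y + 2, f_y(x, y) = 4*x*y + 2*x - 6*y**2 + 4*y - 2.
  f_x(P) = 16, f_y(P) = -58 (gradient nonzero, so P is smooth).
Step 3: tangent line at P: 16·(x − -1) + -58·(y − -3) = 0.
Expanding: 16*x - 58*y - 158 = 0.


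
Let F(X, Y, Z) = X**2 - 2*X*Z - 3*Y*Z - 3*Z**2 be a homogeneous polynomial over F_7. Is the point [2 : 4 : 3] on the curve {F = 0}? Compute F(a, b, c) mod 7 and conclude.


F(2,4,3) ≡ 6 (mod 7); P is NOT on the curve.

Evaluate F(2, 4, 3) term-by-term (mod 7).
  X**2 ↦ 1·4·1·1 = 4
  -2*X*Z ↦ -2·2·1·3 = -12
  -3*Y*Z ↦ -3·1·4·3 = -36
  -3*Z**2 ↦ -3·1·1·9 = -27
Sum: F(2, 4, 3) = (4) + (-12) + (-36) + (-27) = -71.
Reducing mod 7: -71 ≡ 6 (mod 7).
Since F(a, b, c) ≡ 6 ≠ 0 (mod 7), P does NOT lie on the curve.


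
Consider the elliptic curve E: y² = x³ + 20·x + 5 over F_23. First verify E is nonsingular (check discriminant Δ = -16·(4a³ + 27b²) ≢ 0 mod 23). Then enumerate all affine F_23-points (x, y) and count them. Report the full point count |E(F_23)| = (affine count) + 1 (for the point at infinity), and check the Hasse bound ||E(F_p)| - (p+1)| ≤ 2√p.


Affine points = {(1, 7), (1, 16), (3, 0), (5, 0), (10, 3), (10, 20), (12, 8), (12, 15), (13, 1), (13, 22), (14, 4), (14, 19), (15, 0), (21, 7), (21, 16)}; affine count = 15; |E(F_23)| = 16.

Discriminant check: Δ ∝ 4a³ + 27b² = 4·20³ + 27·5² = 4·8000 + 27·25 ≡ 15 (mod 23). Nonzero ⇒ E is nonsingular.
For each x ∈ F_23, compute rhs = x³ + 20·x + 5 mod 23, then count y ∈ F_23 with y² ≡ rhs.
  x = 0: rhs = 5, matching y values: none (0 points).
  x = 1: rhs = 3, matching y values: 7, 16 (2 points).
  x = 2: rhs = 7, matching y values: none (0 points).
  x = 3: rhs = 0, matching y values: 0 (1 points).
  x = 4: rhs = 11, matching y values: none (0 points).
  x = 5: rhs = 0, matching y values: 0 (1 points).
  x = 6: rhs = 19, matching y values: none (0 points).
  x = 7: rhs = 5, matching y values: none (0 points).
  x = 8: rhs = 10, matching y values: none (0 points).
  x = 9: rhs = 17, matching y values: none (0 points).
  x = 10: rhs = 9, matching y values: 3, 20 (2 points).
  x = 11: rhs = 15, matching y values: none (0 points).
  x = 12: rhs = 18, matching y values: 8, 15 (2 points).
  x = 13: rhs = 1, matching y values: 1, 22 (2 points).
  x = 14: rhs = 16, matching y values: 4, 19 (2 points).
  x = 15: rhs = 0, matching y values: 0 (1 points).
  x = 16: rhs = 5, matching y values: none (0 points).
  x = 17: rhs = 14, matching y values: none (0 points).
  x = 18: rhs = 10, matching y values: none (0 points).
  x = 19: rhs = 22, matching y values: none (0 points).
  x = 20: rhs = 10, matching y values: none (0 points).
  x = 21: rhs = 3, matching y values: 7, 16 (2 points).
  x = 22: rhs = 7, matching y values: none (0 points).
Total affine count: 15.
Full point count |E(F_23)| = 15 + 1 = 16.
Hasse bound: |16 − (23+1)| = |-8| = 8 ≤ 2√23 ≈ 9.5917 ✓.
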